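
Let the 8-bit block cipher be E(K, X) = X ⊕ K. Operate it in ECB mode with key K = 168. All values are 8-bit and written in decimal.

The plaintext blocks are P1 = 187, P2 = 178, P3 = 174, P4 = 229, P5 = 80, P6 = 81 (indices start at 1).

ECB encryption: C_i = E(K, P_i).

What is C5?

C5 = 248

C5: E(K, 80) = 248.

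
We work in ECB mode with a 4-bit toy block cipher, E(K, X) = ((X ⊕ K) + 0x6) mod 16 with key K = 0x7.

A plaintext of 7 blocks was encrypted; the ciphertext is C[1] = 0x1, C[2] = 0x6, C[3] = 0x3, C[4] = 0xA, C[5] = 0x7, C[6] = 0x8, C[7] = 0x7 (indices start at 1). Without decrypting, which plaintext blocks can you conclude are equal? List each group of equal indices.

P[5] = P[7]

ECB encrypts each block independently with the same key, so equal ciphertext blocks imply equal plaintext blocks.
C[5] = C[7] = 0x7, so P[5] = P[7].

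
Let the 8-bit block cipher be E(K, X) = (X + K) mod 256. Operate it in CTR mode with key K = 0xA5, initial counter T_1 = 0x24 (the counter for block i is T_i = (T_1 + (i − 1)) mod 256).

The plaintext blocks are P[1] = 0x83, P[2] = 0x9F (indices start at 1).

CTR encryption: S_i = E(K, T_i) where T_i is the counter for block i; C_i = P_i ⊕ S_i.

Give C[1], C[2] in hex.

C[1]: T = 0x24, S = E(K, T) = 0xC9; 0x83 ⊕ 0xC9 = 0x4A.
C[2]: T = 0x25, S = E(K, T) = 0xCA; 0x9F ⊕ 0xCA = 0x55.

C[1] = 0x4A, C[2] = 0x55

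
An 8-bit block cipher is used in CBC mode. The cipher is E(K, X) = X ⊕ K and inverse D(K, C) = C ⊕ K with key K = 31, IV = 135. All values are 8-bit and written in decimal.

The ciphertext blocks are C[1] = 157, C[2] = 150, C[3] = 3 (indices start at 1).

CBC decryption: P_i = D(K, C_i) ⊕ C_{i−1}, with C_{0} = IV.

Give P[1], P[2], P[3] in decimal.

P[1]: D(K, 157) = 130; 130 ⊕ 135 = 5.
P[2]: D(K, 150) = 137; 137 ⊕ 157 = 20.
P[3]: D(K, 3) = 28; 28 ⊕ 150 = 138.

P[1] = 5, P[2] = 20, P[3] = 138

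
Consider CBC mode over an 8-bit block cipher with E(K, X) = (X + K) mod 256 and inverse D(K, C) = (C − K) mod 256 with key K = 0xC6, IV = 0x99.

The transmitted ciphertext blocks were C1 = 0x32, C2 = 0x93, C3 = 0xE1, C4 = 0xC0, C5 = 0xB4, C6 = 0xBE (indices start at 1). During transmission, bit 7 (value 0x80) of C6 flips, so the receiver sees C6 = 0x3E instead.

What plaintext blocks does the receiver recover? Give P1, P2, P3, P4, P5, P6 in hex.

CBC decryption: P_i = D(K, C_i) ⊕ C_{i−1}, with C_{0} = IV.
Only C6 changed, to 0x3E. In CBC, a change in C_i garbles P_i and flips the same bit in P_{i+1}. Decrypting the received ciphertext:
P1: D(K, 0x32) = 0x6C; 0x6C ⊕ 0x99 = 0xF5.
P2: D(K, 0x93) = 0xCD; 0xCD ⊕ 0x32 = 0xFF.
P3: D(K, 0xE1) = 0x1B; 0x1B ⊕ 0x93 = 0x88.
P4: D(K, 0xC0) = 0xFA; 0xFA ⊕ 0xE1 = 0x1B.
P5: D(K, 0xB4) = 0xEE; 0xEE ⊕ 0xC0 = 0x2E.
P6: D(K, 0x3E) = 0x78; 0x78 ⊕ 0xB4 = 0xCC.
Blocks that differ from the original plaintext: P6.

P1 = 0xF5, P2 = 0xFF, P3 = 0x88, P4 = 0x1B, P5 = 0x2E, P6 = 0xCC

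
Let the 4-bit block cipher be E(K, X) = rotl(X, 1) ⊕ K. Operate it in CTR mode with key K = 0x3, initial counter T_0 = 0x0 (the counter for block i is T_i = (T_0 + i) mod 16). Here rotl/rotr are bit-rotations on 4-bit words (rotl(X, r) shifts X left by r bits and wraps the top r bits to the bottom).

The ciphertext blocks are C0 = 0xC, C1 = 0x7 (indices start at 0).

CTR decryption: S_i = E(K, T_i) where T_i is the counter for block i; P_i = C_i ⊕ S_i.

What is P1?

P1 = 0x6

P1: T = 0x1, S = E(K, T) = 0x1; 0x7 ⊕ 0x1 = 0x6.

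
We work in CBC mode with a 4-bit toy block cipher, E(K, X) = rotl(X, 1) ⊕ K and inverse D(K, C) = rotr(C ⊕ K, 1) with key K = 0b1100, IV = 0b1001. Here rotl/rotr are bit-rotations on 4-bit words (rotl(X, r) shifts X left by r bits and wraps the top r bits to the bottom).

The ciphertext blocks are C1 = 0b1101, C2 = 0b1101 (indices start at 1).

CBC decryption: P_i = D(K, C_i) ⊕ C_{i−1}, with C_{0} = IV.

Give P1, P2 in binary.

P1 = 0b0001, P2 = 0b0101

P1: D(K, 0b1101) = 0b1000; 0b1000 ⊕ 0b1001 = 0b0001.
P2: D(K, 0b1101) = 0b1000; 0b1000 ⊕ 0b1101 = 0b0101.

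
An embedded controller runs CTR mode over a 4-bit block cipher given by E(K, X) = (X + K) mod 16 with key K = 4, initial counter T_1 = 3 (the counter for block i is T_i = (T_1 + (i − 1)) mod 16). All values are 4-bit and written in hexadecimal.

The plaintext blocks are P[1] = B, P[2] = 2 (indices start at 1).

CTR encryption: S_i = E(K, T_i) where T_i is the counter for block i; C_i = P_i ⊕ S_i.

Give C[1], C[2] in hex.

C[1] = C, C[2] = A

C[1]: T = 3, S = E(K, T) = 7; B ⊕ 7 = C.
C[2]: T = 4, S = E(K, T) = 8; 2 ⊕ 8 = A.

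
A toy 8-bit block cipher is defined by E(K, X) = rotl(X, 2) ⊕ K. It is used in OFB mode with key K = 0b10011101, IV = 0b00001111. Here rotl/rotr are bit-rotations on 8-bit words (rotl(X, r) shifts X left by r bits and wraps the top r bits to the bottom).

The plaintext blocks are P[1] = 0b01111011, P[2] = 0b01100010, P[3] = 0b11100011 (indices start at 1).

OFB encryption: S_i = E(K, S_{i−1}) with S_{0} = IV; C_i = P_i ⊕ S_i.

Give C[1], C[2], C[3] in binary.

C[1]: S = E(K, 0b00001111) = 0b10100001; 0b01111011 ⊕ 0b10100001 = 0b11011010.
C[2]: S = E(K, 0b10100001) = 0b00011011; 0b01100010 ⊕ 0b00011011 = 0b01111001.
C[3]: S = E(K, 0b00011011) = 0b11110001; 0b11100011 ⊕ 0b11110001 = 0b00010010.

C[1] = 0b11011010, C[2] = 0b01111001, C[3] = 0b00010010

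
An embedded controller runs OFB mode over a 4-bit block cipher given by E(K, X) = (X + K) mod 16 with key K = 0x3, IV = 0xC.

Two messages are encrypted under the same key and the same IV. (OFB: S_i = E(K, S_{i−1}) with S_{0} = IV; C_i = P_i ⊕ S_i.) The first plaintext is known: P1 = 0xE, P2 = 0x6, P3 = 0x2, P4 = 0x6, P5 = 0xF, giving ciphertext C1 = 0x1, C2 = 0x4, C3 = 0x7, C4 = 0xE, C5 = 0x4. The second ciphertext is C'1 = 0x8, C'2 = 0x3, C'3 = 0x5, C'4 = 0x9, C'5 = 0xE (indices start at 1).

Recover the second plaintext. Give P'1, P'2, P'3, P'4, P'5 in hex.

In OFB with a reused IV, both messages share the same keystream S_i, so C_i ⊕ C'_i = P_i ⊕ P'_i and thus P'_i = P_i ⊕ C_i ⊕ C'_i.
P'1: 0xE ⊕ 0x1 ⊕ 0x8 = 0x7.
P'2: 0x6 ⊕ 0x4 ⊕ 0x3 = 0x1.
P'3: 0x2 ⊕ 0x7 ⊕ 0x5 = 0x0.
P'4: 0x6 ⊕ 0xE ⊕ 0x9 = 0x1.
P'5: 0xF ⊕ 0x4 ⊕ 0xE = 0x5.

P'1 = 0x7, P'2 = 0x1, P'3 = 0x0, P'4 = 0x1, P'5 = 0x5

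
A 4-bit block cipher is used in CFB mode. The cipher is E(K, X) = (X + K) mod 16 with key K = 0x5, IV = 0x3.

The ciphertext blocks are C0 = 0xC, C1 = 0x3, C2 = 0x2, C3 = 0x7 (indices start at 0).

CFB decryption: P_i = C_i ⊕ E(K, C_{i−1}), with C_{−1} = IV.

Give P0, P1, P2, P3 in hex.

P0 = 0x4, P1 = 0x2, P2 = 0xA, P3 = 0x0

P0: E(K, 0x3) = 0x8; 0xC ⊕ 0x8 = 0x4.
P1: E(K, 0xC) = 0x1; 0x3 ⊕ 0x1 = 0x2.
P2: E(K, 0x3) = 0x8; 0x2 ⊕ 0x8 = 0xA.
P3: E(K, 0x2) = 0x7; 0x7 ⊕ 0x7 = 0x0.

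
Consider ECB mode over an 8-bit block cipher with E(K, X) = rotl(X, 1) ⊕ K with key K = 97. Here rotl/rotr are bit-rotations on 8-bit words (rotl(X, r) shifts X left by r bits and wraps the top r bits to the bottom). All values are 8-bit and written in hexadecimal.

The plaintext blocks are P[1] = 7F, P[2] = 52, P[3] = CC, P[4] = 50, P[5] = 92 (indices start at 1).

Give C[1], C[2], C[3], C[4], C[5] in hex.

C[1] = 69, C[2] = 33, C[3] = 0E, C[4] = 37, C[5] = B2

ECB encryption: C_i = E(K, P_i).
C[1]: E(K, 7F) = 69.
C[2]: E(K, 52) = 33.
C[3]: E(K, CC) = 0E.
C[4]: E(K, 50) = 37.
C[5]: E(K, 92) = B2.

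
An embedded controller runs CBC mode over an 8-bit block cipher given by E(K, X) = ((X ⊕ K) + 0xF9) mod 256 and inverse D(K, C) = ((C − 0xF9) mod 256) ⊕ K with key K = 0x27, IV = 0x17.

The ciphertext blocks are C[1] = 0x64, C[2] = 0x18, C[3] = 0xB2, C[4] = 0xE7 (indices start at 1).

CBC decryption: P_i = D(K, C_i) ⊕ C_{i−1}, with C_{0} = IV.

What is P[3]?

P[3]: D(K, 0xB2) = 0x9E; 0x9E ⊕ 0x18 = 0x86.

P[3] = 0x86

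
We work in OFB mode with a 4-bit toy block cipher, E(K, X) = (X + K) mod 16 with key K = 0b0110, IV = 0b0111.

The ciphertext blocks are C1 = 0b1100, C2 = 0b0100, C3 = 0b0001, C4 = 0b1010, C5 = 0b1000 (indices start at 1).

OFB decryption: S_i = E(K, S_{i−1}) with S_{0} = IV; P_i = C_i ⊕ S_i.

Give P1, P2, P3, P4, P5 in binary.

P1: S = E(K, 0b0111) = 0b1101; 0b1100 ⊕ 0b1101 = 0b0001.
P2: S = E(K, 0b1101) = 0b0011; 0b0100 ⊕ 0b0011 = 0b0111.
P3: S = E(K, 0b0011) = 0b1001; 0b0001 ⊕ 0b1001 = 0b1000.
P4: S = E(K, 0b1001) = 0b1111; 0b1010 ⊕ 0b1111 = 0b0101.
P5: S = E(K, 0b1111) = 0b0101; 0b1000 ⊕ 0b0101 = 0b1101.

P1 = 0b0001, P2 = 0b0111, P3 = 0b1000, P4 = 0b0101, P5 = 0b1101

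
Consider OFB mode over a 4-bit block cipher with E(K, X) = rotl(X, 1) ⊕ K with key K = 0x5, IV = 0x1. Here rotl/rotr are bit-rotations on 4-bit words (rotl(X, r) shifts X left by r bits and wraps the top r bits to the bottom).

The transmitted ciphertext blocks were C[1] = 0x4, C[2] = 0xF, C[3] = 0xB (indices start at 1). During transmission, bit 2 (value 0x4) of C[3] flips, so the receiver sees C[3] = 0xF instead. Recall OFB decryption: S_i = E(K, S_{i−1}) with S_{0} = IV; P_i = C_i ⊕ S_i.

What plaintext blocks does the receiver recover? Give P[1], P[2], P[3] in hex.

P[1] = 0x3, P[2] = 0x4, P[3] = 0xD

Only C[3] changed, to 0xF. In OFB, a change in C_i flips the same bit in P_i only; the keystream is unaffected. Decrypting the received ciphertext:
P[1]: S = E(K, 0x1) = 0x7; 0x4 ⊕ 0x7 = 0x3.
P[2]: S = E(K, 0x7) = 0xB; 0xF ⊕ 0xB = 0x4.
P[3]: S = E(K, 0xB) = 0x2; 0xF ⊕ 0x2 = 0xD.
Blocks that differ from the original plaintext: P[3].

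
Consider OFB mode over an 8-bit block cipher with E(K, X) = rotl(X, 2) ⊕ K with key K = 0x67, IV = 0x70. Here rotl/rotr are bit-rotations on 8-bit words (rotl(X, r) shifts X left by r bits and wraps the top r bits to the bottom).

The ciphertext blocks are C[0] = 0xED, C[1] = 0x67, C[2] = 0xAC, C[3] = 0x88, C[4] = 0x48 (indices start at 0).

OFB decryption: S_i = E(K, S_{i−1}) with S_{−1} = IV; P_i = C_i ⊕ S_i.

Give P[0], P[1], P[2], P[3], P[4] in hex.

P[0]: S = E(K, 0x70) = 0xA6; 0xED ⊕ 0xA6 = 0x4B.
P[1]: S = E(K, 0xA6) = 0xFD; 0x67 ⊕ 0xFD = 0x9A.
P[2]: S = E(K, 0xFD) = 0x90; 0xAC ⊕ 0x90 = 0x3C.
P[3]: S = E(K, 0x90) = 0x25; 0x88 ⊕ 0x25 = 0xAD.
P[4]: S = E(K, 0x25) = 0xF3; 0x48 ⊕ 0xF3 = 0xBB.

P[0] = 0x4B, P[1] = 0x9A, P[2] = 0x3C, P[3] = 0xAD, P[4] = 0xBB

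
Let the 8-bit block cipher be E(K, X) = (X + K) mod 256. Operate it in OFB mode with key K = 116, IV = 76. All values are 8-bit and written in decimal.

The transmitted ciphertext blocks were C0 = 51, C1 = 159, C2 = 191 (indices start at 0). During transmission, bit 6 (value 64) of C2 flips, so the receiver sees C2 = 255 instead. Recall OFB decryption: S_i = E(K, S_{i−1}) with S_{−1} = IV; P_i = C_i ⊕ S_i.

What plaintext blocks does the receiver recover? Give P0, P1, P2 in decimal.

Only C2 changed, to 255. In OFB, a change in C_i flips the same bit in P_i only; the keystream is unaffected. Decrypting the received ciphertext:
P0: S = E(K, 76) = 192; 51 ⊕ 192 = 243.
P1: S = E(K, 192) = 52; 159 ⊕ 52 = 171.
P2: S = E(K, 52) = 168; 255 ⊕ 168 = 87.
Blocks that differ from the original plaintext: P2.

P0 = 243, P1 = 171, P2 = 87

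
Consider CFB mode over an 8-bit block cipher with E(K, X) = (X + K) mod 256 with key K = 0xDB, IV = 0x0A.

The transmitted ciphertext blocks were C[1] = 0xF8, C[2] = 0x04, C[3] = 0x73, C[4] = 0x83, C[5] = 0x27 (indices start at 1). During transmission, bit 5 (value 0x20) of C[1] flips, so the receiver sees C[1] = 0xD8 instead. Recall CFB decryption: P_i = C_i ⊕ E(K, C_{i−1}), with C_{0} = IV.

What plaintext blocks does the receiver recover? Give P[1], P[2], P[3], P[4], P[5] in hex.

P[1] = 0x3D, P[2] = 0xB7, P[3] = 0xAC, P[4] = 0xCD, P[5] = 0x79

Only C[1] changed, to 0xD8. In CFB, a change in C_i flips the same bit in P_i and garbles P_{i+1}. Decrypting the received ciphertext:
P[1]: E(K, 0x0A) = 0xE5; 0xD8 ⊕ 0xE5 = 0x3D.
P[2]: E(K, 0xD8) = 0xB3; 0x04 ⊕ 0xB3 = 0xB7.
P[3]: E(K, 0x04) = 0xDF; 0x73 ⊕ 0xDF = 0xAC.
P[4]: E(K, 0x73) = 0x4E; 0x83 ⊕ 0x4E = 0xCD.
P[5]: E(K, 0x83) = 0x5E; 0x27 ⊕ 0x5E = 0x79.
Blocks that differ from the original plaintext: P[1], P[2].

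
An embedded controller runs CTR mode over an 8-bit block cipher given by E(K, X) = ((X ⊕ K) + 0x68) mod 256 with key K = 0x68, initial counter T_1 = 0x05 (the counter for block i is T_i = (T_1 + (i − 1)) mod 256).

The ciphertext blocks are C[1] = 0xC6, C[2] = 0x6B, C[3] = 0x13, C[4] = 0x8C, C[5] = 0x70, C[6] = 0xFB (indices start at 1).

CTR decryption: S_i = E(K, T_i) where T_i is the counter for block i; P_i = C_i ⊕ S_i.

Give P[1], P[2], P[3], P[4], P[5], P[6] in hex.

P[1] = 0x13, P[2] = 0xBD, P[3] = 0xC4, P[4] = 0x44, P[5] = 0xB9, P[6] = 0x31

P[1]: T = 0x05, S = E(K, T) = 0xD5; 0xC6 ⊕ 0xD5 = 0x13.
P[2]: T = 0x06, S = E(K, T) = 0xD6; 0x6B ⊕ 0xD6 = 0xBD.
P[3]: T = 0x07, S = E(K, T) = 0xD7; 0x13 ⊕ 0xD7 = 0xC4.
P[4]: T = 0x08, S = E(K, T) = 0xC8; 0x8C ⊕ 0xC8 = 0x44.
P[5]: T = 0x09, S = E(K, T) = 0xC9; 0x70 ⊕ 0xC9 = 0xB9.
P[6]: T = 0x0A, S = E(K, T) = 0xCA; 0xFB ⊕ 0xCA = 0x31.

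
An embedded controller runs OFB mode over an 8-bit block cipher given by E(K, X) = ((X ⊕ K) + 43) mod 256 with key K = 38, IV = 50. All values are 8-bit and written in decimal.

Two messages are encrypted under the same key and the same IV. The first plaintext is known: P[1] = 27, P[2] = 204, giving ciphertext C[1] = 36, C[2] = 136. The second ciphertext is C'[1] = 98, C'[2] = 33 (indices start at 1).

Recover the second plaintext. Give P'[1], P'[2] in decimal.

In OFB with a reused IV, both messages share the same keystream S_i, so C_i ⊕ C'_i = P_i ⊕ P'_i and thus P'_i = P_i ⊕ C_i ⊕ C'_i.
P'[1]: 27 ⊕ 36 ⊕ 98 = 93.
P'[2]: 204 ⊕ 136 ⊕ 33 = 101.

P'[1] = 93, P'[2] = 101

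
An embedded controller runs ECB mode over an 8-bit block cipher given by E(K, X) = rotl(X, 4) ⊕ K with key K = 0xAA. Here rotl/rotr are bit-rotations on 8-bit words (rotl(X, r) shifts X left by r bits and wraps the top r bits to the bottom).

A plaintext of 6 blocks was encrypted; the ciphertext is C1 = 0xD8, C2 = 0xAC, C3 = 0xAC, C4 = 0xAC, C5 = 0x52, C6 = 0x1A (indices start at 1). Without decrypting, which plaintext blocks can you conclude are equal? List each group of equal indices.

ECB encrypts each block independently with the same key, so equal ciphertext blocks imply equal plaintext blocks.
C2 = C3 = C4 = 0xAC, so P2 = P3 = P4.

P2 = P3 = P4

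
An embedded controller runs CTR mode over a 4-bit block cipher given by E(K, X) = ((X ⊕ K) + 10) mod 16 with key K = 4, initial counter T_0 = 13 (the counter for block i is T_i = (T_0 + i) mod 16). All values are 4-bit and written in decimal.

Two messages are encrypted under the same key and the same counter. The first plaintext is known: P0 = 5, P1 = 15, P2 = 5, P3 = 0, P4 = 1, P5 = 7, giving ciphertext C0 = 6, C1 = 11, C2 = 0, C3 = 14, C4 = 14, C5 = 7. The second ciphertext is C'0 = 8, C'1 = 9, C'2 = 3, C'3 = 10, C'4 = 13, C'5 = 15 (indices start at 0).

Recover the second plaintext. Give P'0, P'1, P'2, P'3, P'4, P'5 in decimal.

P'0 = 11, P'1 = 13, P'2 = 6, P'3 = 4, P'4 = 2, P'5 = 15

In CTR with a reused counter, both messages share the same keystream S_i, so C_i ⊕ C'_i = P_i ⊕ P'_i and thus P'_i = P_i ⊕ C_i ⊕ C'_i.
P'0: 5 ⊕ 6 ⊕ 8 = 11.
P'1: 15 ⊕ 11 ⊕ 9 = 13.
P'2: 5 ⊕ 0 ⊕ 3 = 6.
P'3: 0 ⊕ 14 ⊕ 10 = 4.
P'4: 1 ⊕ 14 ⊕ 13 = 2.
P'5: 7 ⊕ 7 ⊕ 15 = 15.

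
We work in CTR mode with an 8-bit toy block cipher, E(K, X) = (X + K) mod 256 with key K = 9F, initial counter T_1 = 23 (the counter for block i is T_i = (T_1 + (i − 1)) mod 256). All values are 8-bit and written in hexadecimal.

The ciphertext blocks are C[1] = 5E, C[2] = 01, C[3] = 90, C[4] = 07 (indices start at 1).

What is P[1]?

P[1] = 9C

CTR decryption: S_i = E(K, T_i) where T_i is the counter for block i; P_i = C_i ⊕ S_i.
P[1]: T = 23, S = E(K, T) = C2; 5E ⊕ C2 = 9C.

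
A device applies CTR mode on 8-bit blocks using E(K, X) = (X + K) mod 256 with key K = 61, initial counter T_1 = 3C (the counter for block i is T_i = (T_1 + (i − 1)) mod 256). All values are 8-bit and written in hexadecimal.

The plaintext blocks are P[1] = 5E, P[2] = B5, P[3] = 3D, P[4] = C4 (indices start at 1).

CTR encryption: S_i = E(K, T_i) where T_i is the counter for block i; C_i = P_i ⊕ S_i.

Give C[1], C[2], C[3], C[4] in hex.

C[1] = C3, C[2] = 2B, C[3] = A2, C[4] = 64

C[1]: T = 3C, S = E(K, T) = 9D; 5E ⊕ 9D = C3.
C[2]: T = 3D, S = E(K, T) = 9E; B5 ⊕ 9E = 2B.
C[3]: T = 3E, S = E(K, T) = 9F; 3D ⊕ 9F = A2.
C[4]: T = 3F, S = E(K, T) = A0; C4 ⊕ A0 = 64.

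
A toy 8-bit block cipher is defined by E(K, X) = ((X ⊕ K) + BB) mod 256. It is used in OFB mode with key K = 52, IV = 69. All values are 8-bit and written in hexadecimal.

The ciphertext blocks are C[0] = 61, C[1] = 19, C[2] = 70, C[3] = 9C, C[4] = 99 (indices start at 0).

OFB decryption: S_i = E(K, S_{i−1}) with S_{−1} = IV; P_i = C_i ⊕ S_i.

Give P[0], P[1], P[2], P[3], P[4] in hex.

P[0]: S = E(K, 69) = F6; 61 ⊕ F6 = 97.
P[1]: S = E(K, F6) = 5F; 19 ⊕ 5F = 46.
P[2]: S = E(K, 5F) = C8; 70 ⊕ C8 = B8.
P[3]: S = E(K, C8) = 55; 9C ⊕ 55 = C9.
P[4]: S = E(K, 55) = C2; 99 ⊕ C2 = 5B.

P[0] = 97, P[1] = 46, P[2] = B8, P[3] = C9, P[4] = 5B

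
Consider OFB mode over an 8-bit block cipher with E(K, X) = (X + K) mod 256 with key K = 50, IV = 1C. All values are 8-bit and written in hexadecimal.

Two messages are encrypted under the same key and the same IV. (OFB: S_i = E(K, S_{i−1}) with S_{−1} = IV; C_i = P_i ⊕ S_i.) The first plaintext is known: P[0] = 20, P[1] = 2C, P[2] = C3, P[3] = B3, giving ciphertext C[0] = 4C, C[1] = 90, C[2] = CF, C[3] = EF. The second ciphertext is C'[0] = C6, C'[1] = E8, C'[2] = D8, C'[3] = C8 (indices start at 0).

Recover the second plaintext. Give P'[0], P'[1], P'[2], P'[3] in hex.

In OFB with a reused IV, both messages share the same keystream S_i, so C_i ⊕ C'_i = P_i ⊕ P'_i and thus P'_i = P_i ⊕ C_i ⊕ C'_i.
P'[0]: 20 ⊕ 4C ⊕ C6 = AA.
P'[1]: 2C ⊕ 90 ⊕ E8 = 54.
P'[2]: C3 ⊕ CF ⊕ D8 = D4.
P'[3]: B3 ⊕ EF ⊕ C8 = 94.

P'[0] = AA, P'[1] = 54, P'[2] = D4, P'[3] = 94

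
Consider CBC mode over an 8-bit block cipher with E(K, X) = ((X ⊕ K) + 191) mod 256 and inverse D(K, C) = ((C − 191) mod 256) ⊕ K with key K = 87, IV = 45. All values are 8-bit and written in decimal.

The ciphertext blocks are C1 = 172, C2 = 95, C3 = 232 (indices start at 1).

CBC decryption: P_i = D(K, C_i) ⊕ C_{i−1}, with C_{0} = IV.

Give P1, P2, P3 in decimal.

P1: D(K, 172) = 186; 186 ⊕ 45 = 151.
P2: D(K, 95) = 247; 247 ⊕ 172 = 91.
P3: D(K, 232) = 126; 126 ⊕ 95 = 33.

P1 = 151, P2 = 91, P3 = 33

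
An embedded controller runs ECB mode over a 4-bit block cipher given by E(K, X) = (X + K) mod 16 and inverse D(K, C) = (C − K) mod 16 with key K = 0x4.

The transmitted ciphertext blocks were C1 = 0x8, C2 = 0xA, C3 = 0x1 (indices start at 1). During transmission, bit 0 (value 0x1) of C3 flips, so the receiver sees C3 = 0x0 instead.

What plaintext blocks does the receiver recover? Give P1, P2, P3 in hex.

ECB decryption: P_i = D(K, C_i).
Only C3 changed, to 0x0. In ECB, a change in C_i affects only P_i. Decrypting the received ciphertext:
P1: D(K, 0x8) = 0x4.
P2: D(K, 0xA) = 0x6.
P3: D(K, 0x0) = 0xC.
Blocks that differ from the original plaintext: P3.

P1 = 0x4, P2 = 0x6, P3 = 0xC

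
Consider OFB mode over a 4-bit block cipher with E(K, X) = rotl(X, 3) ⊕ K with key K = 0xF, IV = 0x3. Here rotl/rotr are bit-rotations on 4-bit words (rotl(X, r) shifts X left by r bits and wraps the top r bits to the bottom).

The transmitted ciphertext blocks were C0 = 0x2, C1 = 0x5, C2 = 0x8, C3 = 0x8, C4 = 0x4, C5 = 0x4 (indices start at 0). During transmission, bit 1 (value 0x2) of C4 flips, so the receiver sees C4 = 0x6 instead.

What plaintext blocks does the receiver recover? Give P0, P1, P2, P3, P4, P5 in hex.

P0 = 0x4, P1 = 0x9, P2 = 0x1, P3 = 0xB, P4 = 0x0, P5 = 0x8

OFB decryption: S_i = E(K, S_{i−1}) with S_{−1} = IV; P_i = C_i ⊕ S_i.
Only C4 changed, to 0x6. In OFB, a change in C_i flips the same bit in P_i only; the keystream is unaffected. Decrypting the received ciphertext:
P0: S = E(K, 0x3) = 0x6; 0x2 ⊕ 0x6 = 0x4.
P1: S = E(K, 0x6) = 0xC; 0x5 ⊕ 0xC = 0x9.
P2: S = E(K, 0xC) = 0x9; 0x8 ⊕ 0x9 = 0x1.
P3: S = E(K, 0x9) = 0x3; 0x8 ⊕ 0x3 = 0xB.
P4: S = E(K, 0x3) = 0x6; 0x6 ⊕ 0x6 = 0x0.
P5: S = E(K, 0x6) = 0xC; 0x4 ⊕ 0xC = 0x8.
Blocks that differ from the original plaintext: P4.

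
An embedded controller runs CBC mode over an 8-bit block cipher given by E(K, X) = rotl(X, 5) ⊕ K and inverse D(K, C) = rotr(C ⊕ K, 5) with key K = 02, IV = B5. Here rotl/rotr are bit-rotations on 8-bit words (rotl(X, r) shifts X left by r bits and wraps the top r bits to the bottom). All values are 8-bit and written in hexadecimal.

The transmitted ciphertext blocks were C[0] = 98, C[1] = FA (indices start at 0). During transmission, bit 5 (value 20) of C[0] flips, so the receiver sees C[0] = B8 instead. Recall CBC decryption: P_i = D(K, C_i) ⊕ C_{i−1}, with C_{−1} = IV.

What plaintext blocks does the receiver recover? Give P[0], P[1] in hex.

Only C[0] changed, to B8. In CBC, a change in C_i garbles P_i and flips the same bit in P_{i+1}. Decrypting the received ciphertext:
P[0]: D(K, B8) = D5; D5 ⊕ B5 = 60.
P[1]: D(K, FA) = C7; C7 ⊕ B8 = 7F.
Blocks that differ from the original plaintext: P[0], P[1].

P[0] = 60, P[1] = 7F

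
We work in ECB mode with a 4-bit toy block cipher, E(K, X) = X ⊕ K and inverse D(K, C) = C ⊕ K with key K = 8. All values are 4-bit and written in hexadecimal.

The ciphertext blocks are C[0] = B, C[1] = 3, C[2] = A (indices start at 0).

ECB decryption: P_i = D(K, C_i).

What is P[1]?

P[1]: D(K, 3) = B.

P[1] = B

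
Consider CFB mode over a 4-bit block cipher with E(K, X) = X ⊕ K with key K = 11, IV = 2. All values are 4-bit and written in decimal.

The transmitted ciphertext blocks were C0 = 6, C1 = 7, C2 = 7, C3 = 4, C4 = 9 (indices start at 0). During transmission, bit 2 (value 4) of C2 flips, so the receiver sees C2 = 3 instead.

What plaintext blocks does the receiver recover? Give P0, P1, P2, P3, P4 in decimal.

P0 = 15, P1 = 10, P2 = 15, P3 = 12, P4 = 6

CFB decryption: P_i = C_i ⊕ E(K, C_{i−1}), with C_{−1} = IV.
Only C2 changed, to 3. In CFB, a change in C_i flips the same bit in P_i and garbles P_{i+1}. Decrypting the received ciphertext:
P0: E(K, 2) = 9; 6 ⊕ 9 = 15.
P1: E(K, 6) = 13; 7 ⊕ 13 = 10.
P2: E(K, 7) = 12; 3 ⊕ 12 = 15.
P3: E(K, 3) = 8; 4 ⊕ 8 = 12.
P4: E(K, 4) = 15; 9 ⊕ 15 = 6.
Blocks that differ from the original plaintext: P2, P3.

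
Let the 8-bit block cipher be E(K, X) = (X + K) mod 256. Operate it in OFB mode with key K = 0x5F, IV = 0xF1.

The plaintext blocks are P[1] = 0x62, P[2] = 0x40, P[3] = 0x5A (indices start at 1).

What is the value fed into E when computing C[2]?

OFB encryption: S_i = E(K, S_{i−1}) with S_{0} = IV; C_i = P_i ⊕ S_i.
C[1]: S = E(K, 0xF1) = 0x50; 0x62 ⊕ 0x50 = 0x32.
C[2]: S = E(K, 0x50) = 0xAF; 0x40 ⊕ 0xAF = 0xEF.
So the input to E for block [2] is 0x50.

0x50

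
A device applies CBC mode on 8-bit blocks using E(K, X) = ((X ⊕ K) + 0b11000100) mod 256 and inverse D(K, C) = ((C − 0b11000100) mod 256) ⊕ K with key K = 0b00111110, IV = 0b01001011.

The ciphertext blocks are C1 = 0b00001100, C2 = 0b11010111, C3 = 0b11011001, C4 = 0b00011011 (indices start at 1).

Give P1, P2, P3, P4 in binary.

CBC decryption: P_i = D(K, C_i) ⊕ C_{i−1}, with C_{0} = IV.
P1: D(K, 0b00001100) = 0b01110110; 0b01110110 ⊕ 0b01001011 = 0b00111101.
P2: D(K, 0b11010111) = 0b00101101; 0b00101101 ⊕ 0b00001100 = 0b00100001.
P3: D(K, 0b11011001) = 0b00101011; 0b00101011 ⊕ 0b11010111 = 0b11111100.
P4: D(K, 0b00011011) = 0b01101001; 0b01101001 ⊕ 0b11011001 = 0b10110000.

P1 = 0b00111101, P2 = 0b00100001, P3 = 0b11111100, P4 = 0b10110000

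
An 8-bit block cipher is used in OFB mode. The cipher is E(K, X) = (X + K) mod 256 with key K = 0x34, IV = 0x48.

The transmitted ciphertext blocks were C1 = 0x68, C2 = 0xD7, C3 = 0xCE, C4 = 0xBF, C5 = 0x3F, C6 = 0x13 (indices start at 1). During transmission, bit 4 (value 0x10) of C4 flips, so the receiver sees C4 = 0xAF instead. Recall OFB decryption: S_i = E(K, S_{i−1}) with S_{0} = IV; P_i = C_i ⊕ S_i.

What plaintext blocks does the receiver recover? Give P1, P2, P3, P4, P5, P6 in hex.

P1 = 0x14, P2 = 0x67, P3 = 0x2A, P4 = 0xB7, P5 = 0x73, P6 = 0x93

Only C4 changed, to 0xAF. In OFB, a change in C_i flips the same bit in P_i only; the keystream is unaffected. Decrypting the received ciphertext:
P1: S = E(K, 0x48) = 0x7C; 0x68 ⊕ 0x7C = 0x14.
P2: S = E(K, 0x7C) = 0xB0; 0xD7 ⊕ 0xB0 = 0x67.
P3: S = E(K, 0xB0) = 0xE4; 0xCE ⊕ 0xE4 = 0x2A.
P4: S = E(K, 0xE4) = 0x18; 0xAF ⊕ 0x18 = 0xB7.
P5: S = E(K, 0x18) = 0x4C; 0x3F ⊕ 0x4C = 0x73.
P6: S = E(K, 0x4C) = 0x80; 0x13 ⊕ 0x80 = 0x93.
Blocks that differ from the original plaintext: P4.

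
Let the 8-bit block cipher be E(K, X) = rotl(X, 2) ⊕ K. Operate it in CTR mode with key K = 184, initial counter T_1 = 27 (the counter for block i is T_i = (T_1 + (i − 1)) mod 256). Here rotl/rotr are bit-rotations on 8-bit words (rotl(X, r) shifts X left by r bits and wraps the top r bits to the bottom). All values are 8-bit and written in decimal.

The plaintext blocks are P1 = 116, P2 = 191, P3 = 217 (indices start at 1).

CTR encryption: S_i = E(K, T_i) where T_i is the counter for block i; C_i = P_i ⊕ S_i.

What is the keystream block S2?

200

C1: T = 27, S = E(K, T) = 212; 116 ⊕ 212 = 160.
C2: T = 28, S = E(K, T) = 200; 191 ⊕ 200 = 119.
So S2 = 200.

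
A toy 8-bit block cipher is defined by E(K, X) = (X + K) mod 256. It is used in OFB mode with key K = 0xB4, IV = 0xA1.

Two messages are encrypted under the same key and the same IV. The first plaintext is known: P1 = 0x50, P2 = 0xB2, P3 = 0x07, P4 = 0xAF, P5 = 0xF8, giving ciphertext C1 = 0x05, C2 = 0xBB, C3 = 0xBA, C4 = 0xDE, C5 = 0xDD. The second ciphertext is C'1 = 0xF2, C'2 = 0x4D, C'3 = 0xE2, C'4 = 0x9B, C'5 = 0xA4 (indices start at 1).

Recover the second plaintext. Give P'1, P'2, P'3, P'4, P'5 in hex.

P'1 = 0xA7, P'2 = 0x44, P'3 = 0x5F, P'4 = 0xEA, P'5 = 0x81

In OFB with a reused IV, both messages share the same keystream S_i, so C_i ⊕ C'_i = P_i ⊕ P'_i and thus P'_i = P_i ⊕ C_i ⊕ C'_i.
P'1: 0x50 ⊕ 0x05 ⊕ 0xF2 = 0xA7.
P'2: 0xB2 ⊕ 0xBB ⊕ 0x4D = 0x44.
P'3: 0x07 ⊕ 0xBA ⊕ 0xE2 = 0x5F.
P'4: 0xAF ⊕ 0xDE ⊕ 0x9B = 0xEA.
P'5: 0xF8 ⊕ 0xDD ⊕ 0xA4 = 0x81.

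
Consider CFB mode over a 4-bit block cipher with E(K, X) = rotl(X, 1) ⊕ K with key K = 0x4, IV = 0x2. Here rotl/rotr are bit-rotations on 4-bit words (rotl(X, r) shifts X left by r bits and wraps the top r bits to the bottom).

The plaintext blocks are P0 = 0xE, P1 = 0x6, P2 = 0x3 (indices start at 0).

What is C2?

C2 = 0x8

CFB encryption: C_i = P_i ⊕ E(K, C_{i−1}), with C_{−1} = IV.
C0: E(K, 0x2) = 0x0; 0xE ⊕ 0x0 = 0xE.
C1: E(K, 0xE) = 0x9; 0x6 ⊕ 0x9 = 0xF.
C2: E(K, 0xF) = 0xB; 0x3 ⊕ 0xB = 0x8.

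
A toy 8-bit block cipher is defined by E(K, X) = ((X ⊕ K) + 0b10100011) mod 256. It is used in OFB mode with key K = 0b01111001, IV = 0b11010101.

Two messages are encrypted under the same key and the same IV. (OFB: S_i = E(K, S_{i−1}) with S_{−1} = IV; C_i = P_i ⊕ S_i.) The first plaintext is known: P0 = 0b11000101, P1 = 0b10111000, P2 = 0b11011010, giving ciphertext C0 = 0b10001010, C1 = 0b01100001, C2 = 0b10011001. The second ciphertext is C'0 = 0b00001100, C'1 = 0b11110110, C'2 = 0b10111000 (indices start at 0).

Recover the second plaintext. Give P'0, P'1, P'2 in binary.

In OFB with a reused IV, both messages share the same keystream S_i, so C_i ⊕ C'_i = P_i ⊕ P'_i and thus P'_i = P_i ⊕ C_i ⊕ C'_i.
P'0: 0b11000101 ⊕ 0b10001010 ⊕ 0b00001100 = 0b01000011.
P'1: 0b10111000 ⊕ 0b01100001 ⊕ 0b11110110 = 0b00101111.
P'2: 0b11011010 ⊕ 0b10011001 ⊕ 0b10111000 = 0b11111011.

P'0 = 0b01000011, P'1 = 0b00101111, P'2 = 0b11111011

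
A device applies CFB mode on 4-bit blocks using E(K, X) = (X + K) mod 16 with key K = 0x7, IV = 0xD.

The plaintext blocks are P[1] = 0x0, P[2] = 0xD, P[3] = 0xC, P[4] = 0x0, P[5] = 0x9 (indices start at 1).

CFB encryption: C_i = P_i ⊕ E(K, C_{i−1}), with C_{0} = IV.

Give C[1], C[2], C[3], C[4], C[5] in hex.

C[1] = 0x4, C[2] = 0x6, C[3] = 0x1, C[4] = 0x8, C[5] = 0x6

C[1]: E(K, 0xD) = 0x4; 0x0 ⊕ 0x4 = 0x4.
C[2]: E(K, 0x4) = 0xB; 0xD ⊕ 0xB = 0x6.
C[3]: E(K, 0x6) = 0xD; 0xC ⊕ 0xD = 0x1.
C[4]: E(K, 0x1) = 0x8; 0x0 ⊕ 0x8 = 0x8.
C[5]: E(K, 0x8) = 0xF; 0x9 ⊕ 0xF = 0x6.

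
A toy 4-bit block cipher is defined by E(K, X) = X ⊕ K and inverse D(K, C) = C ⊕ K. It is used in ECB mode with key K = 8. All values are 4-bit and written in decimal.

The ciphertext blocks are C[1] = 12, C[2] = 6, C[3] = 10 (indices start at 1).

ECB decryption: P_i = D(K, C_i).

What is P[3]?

P[3] = 2

P[3]: D(K, 10) = 2.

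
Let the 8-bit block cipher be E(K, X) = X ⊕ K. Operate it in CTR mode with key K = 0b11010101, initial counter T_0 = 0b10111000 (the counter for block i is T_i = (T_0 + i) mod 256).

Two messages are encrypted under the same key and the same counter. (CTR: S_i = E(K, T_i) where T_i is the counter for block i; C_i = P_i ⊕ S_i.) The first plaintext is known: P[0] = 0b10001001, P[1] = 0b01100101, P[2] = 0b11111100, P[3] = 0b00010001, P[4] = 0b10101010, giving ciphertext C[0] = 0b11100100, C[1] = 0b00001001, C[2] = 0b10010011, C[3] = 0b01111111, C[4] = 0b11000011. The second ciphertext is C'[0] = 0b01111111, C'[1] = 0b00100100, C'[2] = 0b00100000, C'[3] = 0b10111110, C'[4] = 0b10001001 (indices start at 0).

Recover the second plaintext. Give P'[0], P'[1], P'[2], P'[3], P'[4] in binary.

P'[0] = 0b00010010, P'[1] = 0b01001000, P'[2] = 0b01001111, P'[3] = 0b11010000, P'[4] = 0b11100000

In CTR with a reused counter, both messages share the same keystream S_i, so C_i ⊕ C'_i = P_i ⊕ P'_i and thus P'_i = P_i ⊕ C_i ⊕ C'_i.
P'[0]: 0b10001001 ⊕ 0b11100100 ⊕ 0b01111111 = 0b00010010.
P'[1]: 0b01100101 ⊕ 0b00001001 ⊕ 0b00100100 = 0b01001000.
P'[2]: 0b11111100 ⊕ 0b10010011 ⊕ 0b00100000 = 0b01001111.
P'[3]: 0b00010001 ⊕ 0b01111111 ⊕ 0b10111110 = 0b11010000.
P'[4]: 0b10101010 ⊕ 0b11000011 ⊕ 0b10001001 = 0b11100000.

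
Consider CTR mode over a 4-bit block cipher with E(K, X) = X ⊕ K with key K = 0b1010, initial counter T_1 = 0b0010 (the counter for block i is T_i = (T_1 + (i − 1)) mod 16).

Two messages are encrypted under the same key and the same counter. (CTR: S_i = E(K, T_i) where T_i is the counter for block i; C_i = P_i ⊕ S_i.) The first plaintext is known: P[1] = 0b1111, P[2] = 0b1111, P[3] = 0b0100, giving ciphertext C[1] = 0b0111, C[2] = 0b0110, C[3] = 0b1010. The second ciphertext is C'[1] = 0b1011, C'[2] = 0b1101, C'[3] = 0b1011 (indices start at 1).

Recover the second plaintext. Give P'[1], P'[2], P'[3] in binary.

In CTR with a reused counter, both messages share the same keystream S_i, so C_i ⊕ C'_i = P_i ⊕ P'_i and thus P'_i = P_i ⊕ C_i ⊕ C'_i.
P'[1]: 0b1111 ⊕ 0b0111 ⊕ 0b1011 = 0b0011.
P'[2]: 0b1111 ⊕ 0b0110 ⊕ 0b1101 = 0b0100.
P'[3]: 0b0100 ⊕ 0b1010 ⊕ 0b1011 = 0b0101.

P'[1] = 0b0011, P'[2] = 0b0100, P'[3] = 0b0101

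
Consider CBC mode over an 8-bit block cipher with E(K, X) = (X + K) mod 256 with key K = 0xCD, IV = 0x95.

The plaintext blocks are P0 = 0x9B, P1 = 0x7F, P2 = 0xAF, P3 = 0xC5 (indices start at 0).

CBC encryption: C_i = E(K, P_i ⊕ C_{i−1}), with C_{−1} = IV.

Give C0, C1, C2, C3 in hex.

C0: P0 ⊕ 0x95 = 0x0E; E(K, 0x0E) = 0xDB.
C1: P1 ⊕ 0xDB = 0xA4; E(K, 0xA4) = 0x71.
C2: P2 ⊕ 0x71 = 0xDE; E(K, 0xDE) = 0xAB.
C3: P3 ⊕ 0xAB = 0x6E; E(K, 0x6E) = 0x3B.

C0 = 0xDB, C1 = 0x71, C2 = 0xAB, C3 = 0x3B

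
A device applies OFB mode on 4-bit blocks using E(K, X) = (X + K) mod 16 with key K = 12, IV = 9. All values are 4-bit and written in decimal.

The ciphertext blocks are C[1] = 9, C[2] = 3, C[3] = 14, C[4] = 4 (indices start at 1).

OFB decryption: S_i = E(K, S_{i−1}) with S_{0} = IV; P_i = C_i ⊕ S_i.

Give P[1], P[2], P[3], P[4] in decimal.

P[1] = 12, P[2] = 2, P[3] = 3, P[4] = 13

P[1]: S = E(K, 9) = 5; 9 ⊕ 5 = 12.
P[2]: S = E(K, 5) = 1; 3 ⊕ 1 = 2.
P[3]: S = E(K, 1) = 13; 14 ⊕ 13 = 3.
P[4]: S = E(K, 13) = 9; 4 ⊕ 9 = 13.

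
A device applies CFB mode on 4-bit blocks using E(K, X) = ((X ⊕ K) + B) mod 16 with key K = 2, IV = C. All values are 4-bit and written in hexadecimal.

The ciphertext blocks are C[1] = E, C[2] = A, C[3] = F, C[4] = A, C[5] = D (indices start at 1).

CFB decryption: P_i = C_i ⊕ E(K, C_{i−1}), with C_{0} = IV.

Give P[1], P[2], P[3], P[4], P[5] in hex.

P[1]: E(K, C) = 9; E ⊕ 9 = 7.
P[2]: E(K, E) = 7; A ⊕ 7 = D.
P[3]: E(K, A) = 3; F ⊕ 3 = C.
P[4]: E(K, F) = 8; A ⊕ 8 = 2.
P[5]: E(K, A) = 3; D ⊕ 3 = E.

P[1] = 7, P[2] = D, P[3] = C, P[4] = 2, P[5] = E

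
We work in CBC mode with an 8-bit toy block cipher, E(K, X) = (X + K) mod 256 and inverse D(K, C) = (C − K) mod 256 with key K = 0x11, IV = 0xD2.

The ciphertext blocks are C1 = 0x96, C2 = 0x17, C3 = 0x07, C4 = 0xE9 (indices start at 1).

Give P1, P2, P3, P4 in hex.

P1 = 0x57, P2 = 0x90, P3 = 0xE1, P4 = 0xDF

CBC decryption: P_i = D(K, C_i) ⊕ C_{i−1}, with C_{0} = IV.
P1: D(K, 0x96) = 0x85; 0x85 ⊕ 0xD2 = 0x57.
P2: D(K, 0x17) = 0x06; 0x06 ⊕ 0x96 = 0x90.
P3: D(K, 0x07) = 0xF6; 0xF6 ⊕ 0x17 = 0xE1.
P4: D(K, 0xE9) = 0xD8; 0xD8 ⊕ 0x07 = 0xDF.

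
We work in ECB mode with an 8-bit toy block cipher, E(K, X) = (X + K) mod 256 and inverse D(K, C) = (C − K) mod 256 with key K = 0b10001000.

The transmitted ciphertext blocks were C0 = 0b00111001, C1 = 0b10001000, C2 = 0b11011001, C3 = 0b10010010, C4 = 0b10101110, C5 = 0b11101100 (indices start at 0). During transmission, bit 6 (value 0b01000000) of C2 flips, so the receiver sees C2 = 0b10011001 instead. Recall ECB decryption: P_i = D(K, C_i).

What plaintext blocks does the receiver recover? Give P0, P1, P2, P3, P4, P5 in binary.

P0 = 0b10110001, P1 = 0b00000000, P2 = 0b00010001, P3 = 0b00001010, P4 = 0b00100110, P5 = 0b01100100

Only C2 changed, to 0b10011001. In ECB, a change in C_i affects only P_i. Decrypting the received ciphertext:
P0: D(K, 0b00111001) = 0b10110001.
P1: D(K, 0b10001000) = 0b00000000.
P2: D(K, 0b10011001) = 0b00010001.
P3: D(K, 0b10010010) = 0b00001010.
P4: D(K, 0b10101110) = 0b00100110.
P5: D(K, 0b11101100) = 0b01100100.
Blocks that differ from the original plaintext: P2.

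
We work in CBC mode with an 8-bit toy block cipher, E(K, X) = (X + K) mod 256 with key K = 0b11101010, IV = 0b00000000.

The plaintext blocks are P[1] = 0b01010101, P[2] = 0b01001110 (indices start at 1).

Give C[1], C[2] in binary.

CBC encryption: C_i = E(K, P_i ⊕ C_{i−1}), with C_{0} = IV.
C[1]: P[1] ⊕ 0b00000000 = 0b01010101; E(K, 0b01010101) = 0b00111111.
C[2]: P[2] ⊕ 0b00111111 = 0b01110001; E(K, 0b01110001) = 0b01011011.

C[1] = 0b00111111, C[2] = 0b01011011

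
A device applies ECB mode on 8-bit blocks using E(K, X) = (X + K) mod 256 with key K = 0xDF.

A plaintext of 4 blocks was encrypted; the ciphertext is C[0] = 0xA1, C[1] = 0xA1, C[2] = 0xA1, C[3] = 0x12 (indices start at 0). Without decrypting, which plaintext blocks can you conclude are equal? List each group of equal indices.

P[0] = P[1] = P[2]

ECB encrypts each block independently with the same key, so equal ciphertext blocks imply equal plaintext blocks.
C[0] = C[1] = C[2] = 0xA1, so P[0] = P[1] = P[2].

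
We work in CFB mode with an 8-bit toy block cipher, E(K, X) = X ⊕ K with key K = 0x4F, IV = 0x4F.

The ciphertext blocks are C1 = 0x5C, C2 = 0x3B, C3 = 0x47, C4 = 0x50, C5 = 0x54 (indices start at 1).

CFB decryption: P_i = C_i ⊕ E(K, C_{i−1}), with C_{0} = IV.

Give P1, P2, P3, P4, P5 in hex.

P1 = 0x5C, P2 = 0x28, P3 = 0x33, P4 = 0x58, P5 = 0x4B

P1: E(K, 0x4F) = 0x00; 0x5C ⊕ 0x00 = 0x5C.
P2: E(K, 0x5C) = 0x13; 0x3B ⊕ 0x13 = 0x28.
P3: E(K, 0x3B) = 0x74; 0x47 ⊕ 0x74 = 0x33.
P4: E(K, 0x47) = 0x08; 0x50 ⊕ 0x08 = 0x58.
P5: E(K, 0x50) = 0x1F; 0x54 ⊕ 0x1F = 0x4B.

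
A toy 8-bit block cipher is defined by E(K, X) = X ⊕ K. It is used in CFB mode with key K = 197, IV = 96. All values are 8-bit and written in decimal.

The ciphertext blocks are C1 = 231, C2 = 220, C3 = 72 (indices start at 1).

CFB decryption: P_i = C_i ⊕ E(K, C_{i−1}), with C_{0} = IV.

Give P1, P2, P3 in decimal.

P1 = 66, P2 = 254, P3 = 81

P1: E(K, 96) = 165; 231 ⊕ 165 = 66.
P2: E(K, 231) = 34; 220 ⊕ 34 = 254.
P3: E(K, 220) = 25; 72 ⊕ 25 = 81.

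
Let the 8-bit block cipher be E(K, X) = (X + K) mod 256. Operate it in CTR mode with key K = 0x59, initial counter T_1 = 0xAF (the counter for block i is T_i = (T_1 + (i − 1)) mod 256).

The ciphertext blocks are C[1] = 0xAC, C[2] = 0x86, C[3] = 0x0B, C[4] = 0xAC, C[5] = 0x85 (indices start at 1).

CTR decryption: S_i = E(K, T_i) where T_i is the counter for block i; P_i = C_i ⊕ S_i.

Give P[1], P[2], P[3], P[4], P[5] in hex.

P[1]: T = 0xAF, S = E(K, T) = 0x08; 0xAC ⊕ 0x08 = 0xA4.
P[2]: T = 0xB0, S = E(K, T) = 0x09; 0x86 ⊕ 0x09 = 0x8F.
P[3]: T = 0xB1, S = E(K, T) = 0x0A; 0x0B ⊕ 0x0A = 0x01.
P[4]: T = 0xB2, S = E(K, T) = 0x0B; 0xAC ⊕ 0x0B = 0xA7.
P[5]: T = 0xB3, S = E(K, T) = 0x0C; 0x85 ⊕ 0x0C = 0x89.

P[1] = 0xA4, P[2] = 0x8F, P[3] = 0x01, P[4] = 0xA7, P[5] = 0x89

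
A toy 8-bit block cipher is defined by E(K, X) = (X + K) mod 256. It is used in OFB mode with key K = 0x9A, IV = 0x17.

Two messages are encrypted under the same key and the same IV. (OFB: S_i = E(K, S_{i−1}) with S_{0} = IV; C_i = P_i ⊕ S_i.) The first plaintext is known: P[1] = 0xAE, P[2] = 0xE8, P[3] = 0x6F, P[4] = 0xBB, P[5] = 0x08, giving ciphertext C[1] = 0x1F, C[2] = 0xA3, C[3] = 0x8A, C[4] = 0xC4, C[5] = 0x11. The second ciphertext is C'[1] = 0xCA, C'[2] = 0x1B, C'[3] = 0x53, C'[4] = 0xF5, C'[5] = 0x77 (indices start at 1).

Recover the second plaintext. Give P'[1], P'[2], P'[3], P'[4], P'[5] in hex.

In OFB with a reused IV, both messages share the same keystream S_i, so C_i ⊕ C'_i = P_i ⊕ P'_i and thus P'_i = P_i ⊕ C_i ⊕ C'_i.
P'[1]: 0xAE ⊕ 0x1F ⊕ 0xCA = 0x7B.
P'[2]: 0xE8 ⊕ 0xA3 ⊕ 0x1B = 0x50.
P'[3]: 0x6F ⊕ 0x8A ⊕ 0x53 = 0xB6.
P'[4]: 0xBB ⊕ 0xC4 ⊕ 0xF5 = 0x8A.
P'[5]: 0x08 ⊕ 0x11 ⊕ 0x77 = 0x6E.

P'[1] = 0x7B, P'[2] = 0x50, P'[3] = 0xB6, P'[4] = 0x8A, P'[5] = 0x6E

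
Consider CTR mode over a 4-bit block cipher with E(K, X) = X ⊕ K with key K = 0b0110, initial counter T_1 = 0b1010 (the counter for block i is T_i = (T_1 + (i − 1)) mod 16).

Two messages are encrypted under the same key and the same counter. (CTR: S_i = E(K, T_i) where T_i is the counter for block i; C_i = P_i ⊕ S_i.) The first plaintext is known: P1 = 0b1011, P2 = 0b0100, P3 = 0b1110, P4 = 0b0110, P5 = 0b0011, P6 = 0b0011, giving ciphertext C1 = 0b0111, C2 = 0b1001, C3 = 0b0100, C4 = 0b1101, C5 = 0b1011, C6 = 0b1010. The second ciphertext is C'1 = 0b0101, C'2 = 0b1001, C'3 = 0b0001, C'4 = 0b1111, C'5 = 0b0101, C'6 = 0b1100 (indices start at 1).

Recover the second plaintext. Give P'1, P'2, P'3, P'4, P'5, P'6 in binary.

In CTR with a reused counter, both messages share the same keystream S_i, so C_i ⊕ C'_i = P_i ⊕ P'_i and thus P'_i = P_i ⊕ C_i ⊕ C'_i.
P'1: 0b1011 ⊕ 0b0111 ⊕ 0b0101 = 0b1001.
P'2: 0b0100 ⊕ 0b1001 ⊕ 0b1001 = 0b0100.
P'3: 0b1110 ⊕ 0b0100 ⊕ 0b0001 = 0b1011.
P'4: 0b0110 ⊕ 0b1101 ⊕ 0b1111 = 0b0100.
P'5: 0b0011 ⊕ 0b1011 ⊕ 0b0101 = 0b1101.
P'6: 0b0011 ⊕ 0b1010 ⊕ 0b1100 = 0b0101.

P'1 = 0b1001, P'2 = 0b0100, P'3 = 0b1011, P'4 = 0b0100, P'5 = 0b1101, P'6 = 0b0101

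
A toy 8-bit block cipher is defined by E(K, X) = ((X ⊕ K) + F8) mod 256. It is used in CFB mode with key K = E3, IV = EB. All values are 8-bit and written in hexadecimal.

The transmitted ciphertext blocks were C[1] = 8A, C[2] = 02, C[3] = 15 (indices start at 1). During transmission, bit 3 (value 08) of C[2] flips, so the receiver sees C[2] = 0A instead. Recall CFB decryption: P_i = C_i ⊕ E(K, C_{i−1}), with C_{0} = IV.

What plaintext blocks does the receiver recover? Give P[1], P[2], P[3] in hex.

Only C[2] changed, to 0A. In CFB, a change in C_i flips the same bit in P_i and garbles P_{i+1}. Decrypting the received ciphertext:
P[1]: E(K, EB) = 00; 8A ⊕ 00 = 8A.
P[2]: E(K, 8A) = 61; 0A ⊕ 61 = 6B.
P[3]: E(K, 0A) = E1; 15 ⊕ E1 = F4.
Blocks that differ from the original plaintext: P[2], P[3].

P[1] = 8A, P[2] = 6B, P[3] = F4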